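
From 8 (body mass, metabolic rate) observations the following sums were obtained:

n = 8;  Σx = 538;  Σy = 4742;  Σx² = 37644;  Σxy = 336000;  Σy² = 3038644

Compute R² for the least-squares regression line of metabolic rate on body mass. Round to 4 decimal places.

Sxx = Σx² − (Σx)²/n = 37644 − 36180.5 = 1463.5
Sxy = Σxy − (Σx)(Σy)/n = 336000 − 318899.5 = 17100.5
Syy = Σy² − (Σy)²/n = 3038644 − 2810820.5 = 227823.5
R² = Sxy²/(Sxx·Syy) = (17100.5)²/(1463.5·227823.5) = 0.877054

0.8771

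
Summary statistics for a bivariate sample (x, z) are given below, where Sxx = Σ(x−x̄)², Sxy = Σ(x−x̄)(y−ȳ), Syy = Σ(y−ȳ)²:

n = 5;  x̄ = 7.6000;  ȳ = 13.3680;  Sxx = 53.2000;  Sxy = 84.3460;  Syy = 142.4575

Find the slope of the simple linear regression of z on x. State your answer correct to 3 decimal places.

b = Sxy/Sxx = 84.346/53.2 = 1.585451

1.585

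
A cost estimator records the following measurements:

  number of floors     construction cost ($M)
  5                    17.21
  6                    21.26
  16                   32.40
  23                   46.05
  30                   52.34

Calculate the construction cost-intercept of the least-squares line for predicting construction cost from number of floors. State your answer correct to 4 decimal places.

11.4245

n = 5, Σx = 80, Σy = 169.26, Σxy = 3361.36, Σx² = 1746
Sxx = Σx² − (Σx)²/n = 1746 − 1280 = 466
Sxy = Σxy − (Σx)(Σy)/n = 3361.36 − 2708.16 = 653.2
b = Sxy/Sxx = 653.2/466 = 1.401717
a = ȳ − b·x̄ = 33.852 − 1.401717·16 = 11.424532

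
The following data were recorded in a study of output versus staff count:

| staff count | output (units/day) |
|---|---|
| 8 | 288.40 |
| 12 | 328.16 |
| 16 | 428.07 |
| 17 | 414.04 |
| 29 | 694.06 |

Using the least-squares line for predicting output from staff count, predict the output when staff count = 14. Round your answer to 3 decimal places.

n = 5, Σx = 82, Σy = 2152.73, Σxy = 40260.66, Σx² = 1594
Sxx = Σx² − (Σx)²/n = 1594 − 1344.8 = 249.2
Sxy = Σxy − (Σx)(Σy)/n = 40260.66 − 35304.772 = 4955.888
b = Sxy/Sxx = 4955.888/249.2 = 19.887191
a = ȳ − b·x̄ = 430.546 − 19.887191·16.4 = 104.396067
ŷ(14) = a + b·14 = 104.396067 + 19.887191·14 = 382.816742

382.817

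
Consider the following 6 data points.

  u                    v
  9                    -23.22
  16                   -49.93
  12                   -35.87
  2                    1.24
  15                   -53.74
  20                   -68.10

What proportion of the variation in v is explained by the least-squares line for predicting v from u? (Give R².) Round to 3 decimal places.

n = 6, Σx = 74, Σy = -229.62, Σxy = -3603.92, Σx² = 1110, Σy² = 11845.9654
Sxx = Σx² − (Σx)²/n = 1110 − 912.666667 = 197.333333
Sxy = Σxy − (Σx)(Σy)/n = -3603.92 − (-2831.98) = -771.94
Syy = Σy² − (Σy)²/n = 11845.9654 − 8787.5574 = 3058.408
R² = Sxy²/(Sxx·Syy) = (-771.94)²/(197.333333·3058.408) = 0.987350

0.987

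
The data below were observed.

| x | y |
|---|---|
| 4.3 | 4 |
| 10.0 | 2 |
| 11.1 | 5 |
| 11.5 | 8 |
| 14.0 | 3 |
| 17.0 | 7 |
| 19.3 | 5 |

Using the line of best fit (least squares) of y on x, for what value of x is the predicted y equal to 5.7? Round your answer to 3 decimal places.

n = 7, Σx = 87.2, Σy = 34, Σxy = 442.2, Σx² = 1231.44
Sxx = Σx² − (Σx)²/n = 1231.44 − 1086.262857 = 145.177143
Sxy = Σxy − (Σx)(Σy)/n = 442.2 − 423.542857 = 18.657143
b = Sxy/Sxx = 18.657143/145.177143 = 0.128513
a = ȳ − b·x̄ = 4.857143 − 0.128513·12.457143 = 3.256239
Set a + b·x = 5.7: x = (5.7 − 3.256239) / 0.128513 = 19.015681

19.016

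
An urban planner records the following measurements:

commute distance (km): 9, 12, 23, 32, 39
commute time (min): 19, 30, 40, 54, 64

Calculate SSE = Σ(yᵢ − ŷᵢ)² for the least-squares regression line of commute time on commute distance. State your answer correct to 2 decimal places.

25.84

n = 5, Σx = 115, Σy = 207, Σxy = 5675, Σx² = 3299, Σy² = 9873
Sxx = Σx² − (Σx)²/n = 3299 − 2645 = 654
Sxy = Σxy − (Σx)(Σy)/n = 5675 − 4761 = 914
Syy = Σy² − (Σy)²/n = 9873 − 8569.8 = 1303.2
b = Sxy/Sxx = 914/654 = 1.397554
SSE = Syy − b·Sxy = 1303.2 − 1.397554·914 = 25.836086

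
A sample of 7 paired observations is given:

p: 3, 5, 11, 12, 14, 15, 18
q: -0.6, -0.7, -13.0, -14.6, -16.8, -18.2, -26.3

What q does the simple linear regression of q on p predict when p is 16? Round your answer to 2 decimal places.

-21.22

n = 7, Σx = 78, Σy = -90.2, Σxy = -1305.1, Σx² = 1044
Sxx = Σx² − (Σx)²/n = 1044 − 869.142857 = 174.857143
Sxy = Σxy − (Σx)(Σy)/n = -1305.1 − (-1005.085714) = -300.014286
b = Sxy/Sxx = -300.014286/174.857143 = -1.715768
a = ȳ − b·x̄ = -12.885714 − (-1.715768)·11.142857 = 6.232843
ŷ(16) = a + b·16 = 6.232843 + (-1.715768)·16 = -21.219444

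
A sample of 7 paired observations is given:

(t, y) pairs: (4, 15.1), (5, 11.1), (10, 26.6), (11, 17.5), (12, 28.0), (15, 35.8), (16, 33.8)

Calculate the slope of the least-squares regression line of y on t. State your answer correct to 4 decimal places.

n = 7, Σx = 73, Σy = 167.9, Σxy = 1988.2, Σx² = 887
Sxx = Σx² − (Σx)²/n = 887 − 761.285714 = 125.714286
Sxy = Σxy − (Σx)(Σy)/n = 1988.2 − 1750.957143 = 237.242857
b = Sxy/Sxx = 237.242857/125.714286 = 1.887159

1.8872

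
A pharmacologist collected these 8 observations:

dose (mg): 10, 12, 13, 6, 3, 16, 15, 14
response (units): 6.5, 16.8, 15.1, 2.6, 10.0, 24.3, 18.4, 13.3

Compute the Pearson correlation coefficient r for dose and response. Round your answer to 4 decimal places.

0.7688

n = 8, Σx = 89, Σy = 107, Σxy = 1359.5, Σx² = 1135, Σy² = 1765.2
Sxx = Σx² − (Σx)²/n = 1135 − 990.125 = 144.875
Sxy = Σxy − (Σx)(Σy)/n = 1359.5 − 1190.375 = 169.125
Syy = Σy² − (Σy)²/n = 1765.2 − 1431.125 = 334.075
r = Sxy/√(Sxx·Syy) = 169.125/√(48399.115625) = 169.125/219.997990 = 0.768757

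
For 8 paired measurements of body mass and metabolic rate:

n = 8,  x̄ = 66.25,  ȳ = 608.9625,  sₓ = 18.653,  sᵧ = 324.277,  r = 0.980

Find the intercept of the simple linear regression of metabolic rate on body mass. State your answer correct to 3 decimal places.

b = r · sᵧ/sₓ = 0.98 · 324.277/18.653 = 17.037016
a = ȳ − b·x̄ = 608.9625 − 17.037016·66.25 = -519.739812

-519.740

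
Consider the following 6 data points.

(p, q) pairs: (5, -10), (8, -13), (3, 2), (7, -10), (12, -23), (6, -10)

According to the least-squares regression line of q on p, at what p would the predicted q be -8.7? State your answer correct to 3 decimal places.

6.044

n = 6, Σx = 41, Σy = -64, Σxy = -554, Σx² = 327
Sxx = Σx² − (Σx)²/n = 327 − 280.166667 = 46.833333
Sxy = Σxy − (Σx)(Σy)/n = -554 − (-437.333333) = -116.666667
b = Sxy/Sxx = -116.666667/46.833333 = -2.491103
a = ȳ − b·x̄ = -10.666667 − (-2.491103)·6.833333 = 6.355872
Set a + b·x = -8.7: x = (-8.7 − 6.355872) / (-2.491103) = 6.043857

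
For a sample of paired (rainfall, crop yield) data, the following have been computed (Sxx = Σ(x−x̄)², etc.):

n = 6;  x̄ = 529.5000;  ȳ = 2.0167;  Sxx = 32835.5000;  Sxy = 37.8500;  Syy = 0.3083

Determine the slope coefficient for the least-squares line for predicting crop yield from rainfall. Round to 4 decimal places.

b = Sxy/Sxx = 37.85/32835.5 = 0.001153

0.0012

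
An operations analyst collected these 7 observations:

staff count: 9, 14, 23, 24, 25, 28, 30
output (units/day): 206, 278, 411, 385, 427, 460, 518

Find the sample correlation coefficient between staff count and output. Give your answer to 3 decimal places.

0.989

n = 7, Σx = 153, Σy = 2685, Σxy = 63534, Σx² = 3691, Σy² = 1099119
Sxx = Σx² − (Σx)²/n = 3691 − 3344.142857 = 346.857143
Sxy = Σxy − (Σx)(Σy)/n = 63534 − 58686.428571 = 4847.571429
Syy = Σy² − (Σy)²/n = 1099119 − 1029889.285714 = 69229.714286
r = Sxy/√(Sxx·Syy) = 4847.571429/√(24012820.897959) = 4847.571429/4900.287838 = 0.989242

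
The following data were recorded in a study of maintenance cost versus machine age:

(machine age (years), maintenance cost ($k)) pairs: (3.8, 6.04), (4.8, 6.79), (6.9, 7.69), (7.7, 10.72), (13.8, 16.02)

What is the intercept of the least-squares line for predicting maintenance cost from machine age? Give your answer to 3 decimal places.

n = 5, Σx = 37, Σy = 47.26, Σxy = 412.225, Σx² = 334.82
Sxx = Σx² − (Σx)²/n = 334.82 − 273.8 = 61.02
Sxy = Σxy − (Σx)(Σy)/n = 412.225 − 349.724 = 62.501
b = Sxy/Sxx = 62.501/61.02 = 1.024271
a = ȳ − b·x̄ = 9.452 − 1.024271·7.4 = 1.872397

1.872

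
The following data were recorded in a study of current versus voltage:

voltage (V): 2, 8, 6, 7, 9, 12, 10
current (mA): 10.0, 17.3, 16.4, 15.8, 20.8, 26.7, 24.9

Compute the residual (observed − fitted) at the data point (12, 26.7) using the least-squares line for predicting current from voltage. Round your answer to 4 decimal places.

0.4279

n = 7, Σx = 54, Σy = 131.9, Σxy = 1124, Σx² = 478
Sxx = Σx² − (Σx)²/n = 478 − 416.571429 = 61.428571
Sxy = Σxy − (Σx)(Σy)/n = 1124 − 1017.514286 = 106.485714
b = Sxy/Sxx = 106.485714/61.428571 = 1.733488
a = ȳ − b·x̄ = 18.842857 − 1.733488·7.714286 = 5.470233
ŷ(12) = 5.470233 + 1.733488·12 = 26.272093
residual = y − ŷ = 26.7 − 26.272093 = 0.427907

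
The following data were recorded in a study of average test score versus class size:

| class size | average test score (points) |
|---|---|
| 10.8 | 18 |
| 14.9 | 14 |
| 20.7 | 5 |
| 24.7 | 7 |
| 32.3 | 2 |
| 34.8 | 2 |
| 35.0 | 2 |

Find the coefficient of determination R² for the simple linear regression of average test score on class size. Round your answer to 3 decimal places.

0.879

n = 7, Σx = 173.2, Σy = 50, Σxy = 883.6, Σx² = 4856.56, Σy² = 606
Sxx = Σx² − (Σx)²/n = 4856.56 − 4285.462857 = 571.097143
Sxy = Σxy − (Σx)(Σy)/n = 883.6 − 1237.142857 = -353.542857
Syy = Σy² − (Σy)²/n = 606 − 357.142857 = 248.857143
R² = Sxy²/(Sxx·Syy) = (-353.542857)²/(571.097143·248.857143) = 0.879476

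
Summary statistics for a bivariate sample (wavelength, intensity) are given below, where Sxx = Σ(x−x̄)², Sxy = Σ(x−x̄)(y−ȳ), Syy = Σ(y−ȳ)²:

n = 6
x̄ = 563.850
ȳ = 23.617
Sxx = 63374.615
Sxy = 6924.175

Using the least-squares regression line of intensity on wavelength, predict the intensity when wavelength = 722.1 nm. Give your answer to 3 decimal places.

b = Sxy/Sxx = 6924.175/63374.615 = 0.109258
a = ȳ − b·x̄ = 23.617 − 0.109258·563.85 = -37.988046
ŷ(722.1) = a + b·722.1 = -37.988046 + 0.109258·722.1 = 40.907057

40.907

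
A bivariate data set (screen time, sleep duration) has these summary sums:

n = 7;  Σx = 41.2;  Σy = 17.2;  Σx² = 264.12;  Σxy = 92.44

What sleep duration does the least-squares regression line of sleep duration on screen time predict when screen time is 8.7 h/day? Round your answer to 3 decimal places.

1.313

Sxx = Σx² − (Σx)²/n = 264.12 − 242.491429 = 21.628571
Sxy = Σxy − (Σx)(Σy)/n = 92.44 − 101.234286 = -8.794286
b = Sxy/Sxx = -8.794286/21.628571 = -0.406605
a = ȳ − b·x̄ = 2.457143 − (-0.406605)·5.885714 = 4.850304
ŷ(8.7) = a + b·8.7 = 4.850304 + (-0.406605)·8.7 = 1.312840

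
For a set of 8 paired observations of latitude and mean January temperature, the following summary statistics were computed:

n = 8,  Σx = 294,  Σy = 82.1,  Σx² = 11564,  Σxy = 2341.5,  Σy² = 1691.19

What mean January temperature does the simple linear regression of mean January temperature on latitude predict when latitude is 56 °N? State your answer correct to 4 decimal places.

-6.8629

Sxx = Σx² − (Σx)²/n = 11564 − 10804.5 = 759.5
Sxy = Σxy − (Σx)(Σy)/n = 2341.5 − 3017.175 = -675.675
b = Sxy/Sxx = -675.675/759.5 = -0.889631
a = ȳ − b·x̄ = 10.2625 − (-0.889631)·36.75 = 42.956452
ŷ(56) = a + b·56 = 42.956452 + (-0.889631)·56 = -6.862903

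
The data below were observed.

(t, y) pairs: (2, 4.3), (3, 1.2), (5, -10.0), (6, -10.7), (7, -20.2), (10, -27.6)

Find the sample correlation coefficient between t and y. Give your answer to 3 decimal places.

-0.985

n = 6, Σx = 33, Σy = -63, Σxy = -519.4, Σx² = 223, Σy² = 1404.22
Sxx = Σx² − (Σx)²/n = 223 − 181.5 = 41.5
Sxy = Σxy − (Σx)(Σy)/n = -519.4 − (-346.5) = -172.9
Syy = Σy² − (Σy)²/n = 1404.22 − 661.5 = 742.72
r = Sxy/√(Sxx·Syy) = -172.9/√(30822.88) = -172.9/175.564461 = -0.984823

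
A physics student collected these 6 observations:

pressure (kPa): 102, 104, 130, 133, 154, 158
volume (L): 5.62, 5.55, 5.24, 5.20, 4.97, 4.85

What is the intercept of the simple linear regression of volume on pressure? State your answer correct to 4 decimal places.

6.9049

n = 6, Σx = 781, Σy = 31.43, Σxy = 4054.92, Σx² = 104489
Sxx = Σx² − (Σx)²/n = 104489 − 101660.166667 = 2828.833333
Sxy = Σxy − (Σx)(Σy)/n = 4054.92 − 4091.138333 = -36.218333
b = Sxy/Sxx = -36.218333/2828.833333 = -0.012803
a = ȳ − b·x̄ = 5.238333 − (-0.012803)·130.166667 = 6.904893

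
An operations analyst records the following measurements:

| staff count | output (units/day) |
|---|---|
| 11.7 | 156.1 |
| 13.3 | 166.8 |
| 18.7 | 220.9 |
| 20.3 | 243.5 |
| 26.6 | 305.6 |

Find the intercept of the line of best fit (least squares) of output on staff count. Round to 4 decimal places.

33.5597

n = 5, Σx = 90.6, Σy = 1092.9, Σxy = 21247.65, Σx² = 1783.12
Sxx = Σx² − (Σx)²/n = 1783.12 − 1641.672 = 141.448
Sxy = Σxy − (Σx)(Σy)/n = 21247.65 − 19803.348 = 1444.302
b = Sxy/Sxx = 1444.302/141.448 = 10.210834
a = ȳ − b·x̄ = 218.58 − 10.210834·18.12 = 33.559694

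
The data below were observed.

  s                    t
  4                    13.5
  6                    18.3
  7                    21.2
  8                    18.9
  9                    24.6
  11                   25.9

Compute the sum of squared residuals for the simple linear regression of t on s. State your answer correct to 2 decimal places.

12.19

n = 6, Σx = 45, Σy = 122.4, Σxy = 969.7, Σx² = 367, Σy² = 2599.76
Sxx = Σx² − (Σx)²/n = 367 − 337.5 = 29.5
Sxy = Σxy − (Σx)(Σy)/n = 969.7 − 918 = 51.7
Syy = Σy² − (Σy)²/n = 2599.76 − 2496.96 = 102.8
b = Sxy/Sxx = 51.7/29.5 = 1.752542
SSE = Syy − b·Sxy = 102.8 − 1.752542·51.7 = 12.193559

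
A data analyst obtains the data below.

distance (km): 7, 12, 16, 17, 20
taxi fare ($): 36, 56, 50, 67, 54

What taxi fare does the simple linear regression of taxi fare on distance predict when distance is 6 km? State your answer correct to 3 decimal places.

n = 5, Σx = 72, Σy = 263, Σxy = 3943, Σx² = 1138
Sxx = Σx² − (Σx)²/n = 1138 − 1036.8 = 101.2
Sxy = Σxy − (Σx)(Σy)/n = 3943 − 3787.2 = 155.8
b = Sxy/Sxx = 155.8/101.2 = 1.539526
a = ȳ − b·x̄ = 52.6 − 1.539526·14.4 = 30.430830
ŷ(6) = a + b·6 = 30.430830 + 1.539526·6 = 39.667984

39.668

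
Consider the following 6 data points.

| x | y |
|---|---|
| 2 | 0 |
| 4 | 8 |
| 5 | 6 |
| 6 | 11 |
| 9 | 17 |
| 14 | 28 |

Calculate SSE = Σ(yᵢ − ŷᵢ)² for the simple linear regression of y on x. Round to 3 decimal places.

11.201

n = 6, Σx = 40, Σy = 70, Σxy = 673, Σx² = 358, Σy² = 1294
Sxx = Σx² − (Σx)²/n = 358 − 266.666667 = 91.333333
Sxy = Σxy − (Σx)(Σy)/n = 673 − 466.666667 = 206.333333
Syy = Σy² − (Σy)²/n = 1294 − 816.666667 = 477.333333
b = Sxy/Sxx = 206.333333/91.333333 = 2.259124
SSE = Syy − b·Sxy = 477.333333 − 2.259124·206.333333 = 11.200730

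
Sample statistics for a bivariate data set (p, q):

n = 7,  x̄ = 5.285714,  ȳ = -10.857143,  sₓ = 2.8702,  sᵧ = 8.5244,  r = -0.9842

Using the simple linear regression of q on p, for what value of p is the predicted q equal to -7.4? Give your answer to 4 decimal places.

4.1030

b = r · sᵧ/sₓ = -0.9842 · 8.5244/2.8702 = -2.923042
a = ȳ − b·x̄ = -10.857143 − (-2.923042)·5.285714 = 4.593220
Set a + b·x = -7.4: x = (-7.4 − 4.593220) / (-2.923042) = 4.102993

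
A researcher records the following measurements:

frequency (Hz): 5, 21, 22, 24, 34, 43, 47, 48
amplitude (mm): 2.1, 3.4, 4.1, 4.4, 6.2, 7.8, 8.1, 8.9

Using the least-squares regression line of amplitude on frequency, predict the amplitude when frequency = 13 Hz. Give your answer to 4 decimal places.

n = 8, Σx = 244, Σy = 45, Σxy = 1631.8, Σx² = 9044
Sxx = Σx² − (Σx)²/n = 9044 − 7442 = 1602
Sxy = Σxy − (Σx)(Σy)/n = 1631.8 − 1372.5 = 259.3
b = Sxy/Sxx = 259.3/1602 = 0.161860
a = ȳ − b·x̄ = 5.625 − 0.161860·30.5 = 0.688265
ŷ(13) = a + b·13 = 0.688265 + 0.161860·13 = 2.792447

2.7924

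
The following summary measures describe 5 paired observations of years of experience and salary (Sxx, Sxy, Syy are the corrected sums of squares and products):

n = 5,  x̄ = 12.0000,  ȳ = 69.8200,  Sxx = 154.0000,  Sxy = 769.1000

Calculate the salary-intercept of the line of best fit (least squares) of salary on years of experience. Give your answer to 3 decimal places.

b = Sxy/Sxx = 769.1/154 = 4.994156
a = ȳ − b·x̄ = 69.82 − 4.994156·12 = 9.890130

9.890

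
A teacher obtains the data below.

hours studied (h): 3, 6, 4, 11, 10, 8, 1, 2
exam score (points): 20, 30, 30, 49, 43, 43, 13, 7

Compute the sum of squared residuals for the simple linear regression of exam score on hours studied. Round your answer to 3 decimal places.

153.047

n = 8, Σx = 45, Σy = 235, Σxy = 1700, Σx² = 351, Σy² = 8517
Sxx = Σx² − (Σx)²/n = 351 − 253.125 = 97.875
Sxy = Σxy − (Σx)(Σy)/n = 1700 − 1321.875 = 378.125
Syy = Σy² − (Σy)²/n = 8517 − 6903.125 = 1613.875
b = Sxy/Sxx = 378.125/97.875 = 3.863346
SSE = Syy − b·Sxy = 1613.875 − 3.863346·378.125 = 153.047254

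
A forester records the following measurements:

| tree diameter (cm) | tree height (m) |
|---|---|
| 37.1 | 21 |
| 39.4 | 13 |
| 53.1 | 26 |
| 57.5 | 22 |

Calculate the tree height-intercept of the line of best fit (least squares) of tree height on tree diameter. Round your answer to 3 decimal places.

n = 4, Σx = 187.1, Σy = 82, Σxy = 3936.9, Σx² = 9054.63
Sxx = Σx² − (Σx)²/n = 9054.63 − 8751.6025 = 303.0275
Sxy = Σxy − (Σx)(Σy)/n = 3936.9 − 3835.55 = 101.35
b = Sxy/Sxx = 101.35/303.0275 = 0.334458
a = ȳ − b·x̄ = 20.5 − 0.334458·46.775 = 4.855723

4.856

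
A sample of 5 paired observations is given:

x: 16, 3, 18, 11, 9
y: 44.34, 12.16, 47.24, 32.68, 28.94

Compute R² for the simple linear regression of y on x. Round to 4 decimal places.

n = 5, Σx = 57, Σy = 165.36, Σxy = 2216.18, Σx² = 791, Σy² = 6251.0248
Sxx = Σx² − (Σx)²/n = 791 − 649.8 = 141.2
Sxy = Σxy − (Σx)(Σy)/n = 2216.18 − 1885.104 = 331.076
Syy = Σy² − (Σy)²/n = 6251.0248 − 5468.78592 = 782.23888
R² = Sxy²/(Sxx·Syy) = (331.076)²/(141.2·782.23888) = 0.992388

0.9924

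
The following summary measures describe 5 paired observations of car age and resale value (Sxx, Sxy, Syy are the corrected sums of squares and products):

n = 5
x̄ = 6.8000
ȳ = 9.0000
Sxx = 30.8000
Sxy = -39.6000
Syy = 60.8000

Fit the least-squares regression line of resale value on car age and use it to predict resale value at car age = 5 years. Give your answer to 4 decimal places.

b = Sxy/Sxx = -39.6/30.8 = -1.285714
a = ȳ − b·x̄ = 9 − (-1.285714)·6.8 = 17.742857
ŷ(5) = a + b·5 = 17.742857 + (-1.285714)·5 = 11.314286

11.3143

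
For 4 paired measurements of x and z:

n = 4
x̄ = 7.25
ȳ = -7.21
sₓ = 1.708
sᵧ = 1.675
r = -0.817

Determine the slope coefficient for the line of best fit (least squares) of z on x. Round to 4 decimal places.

-0.8012

b = r · sᵧ/sₓ = -0.817 · 1.675/1.708 = -0.801215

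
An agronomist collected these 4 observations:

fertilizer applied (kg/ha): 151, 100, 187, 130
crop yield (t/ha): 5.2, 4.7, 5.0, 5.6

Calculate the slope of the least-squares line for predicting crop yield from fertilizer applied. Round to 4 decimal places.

n = 4, Σx = 568, Σy = 20.5, Σxy = 2918.2, Σx² = 84670
Sxx = Σx² − (Σx)²/n = 84670 − 80656 = 4014
Sxy = Σxy − (Σx)(Σy)/n = 2918.2 − 2911 = 7.2
b = Sxy/Sxx = 7.2/4014 = 0.001794

0.0018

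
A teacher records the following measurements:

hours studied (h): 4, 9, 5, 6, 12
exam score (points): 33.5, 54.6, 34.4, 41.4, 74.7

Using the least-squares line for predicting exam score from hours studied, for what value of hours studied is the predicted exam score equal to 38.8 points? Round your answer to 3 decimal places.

5.498

n = 5, Σx = 36, Σy = 238.6, Σxy = 1942.2, Σx² = 302
Sxx = Σx² − (Σx)²/n = 302 − 259.2 = 42.8
Sxy = Σxy − (Σx)(Σy)/n = 1942.2 − 1717.92 = 224.28
b = Sxy/Sxx = 224.28/42.8 = 5.240187
a = ȳ − b·x̄ = 47.72 − 5.240187·7.2 = 9.990654
Set a + b·x = 38.8: x = (38.8 − 9.990654) / 5.240187 = 5.497771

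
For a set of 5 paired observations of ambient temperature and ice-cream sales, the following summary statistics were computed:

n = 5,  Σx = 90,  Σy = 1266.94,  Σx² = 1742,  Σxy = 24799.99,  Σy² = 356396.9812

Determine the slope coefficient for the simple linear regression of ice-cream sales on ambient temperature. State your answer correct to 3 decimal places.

16.353

Sxx = Σx² − (Σx)²/n = 1742 − 1620 = 122
Sxy = Σxy − (Σx)(Σy)/n = 24799.99 − 22804.92 = 1995.07
b = Sxy/Sxx = 1995.07/122 = 16.353033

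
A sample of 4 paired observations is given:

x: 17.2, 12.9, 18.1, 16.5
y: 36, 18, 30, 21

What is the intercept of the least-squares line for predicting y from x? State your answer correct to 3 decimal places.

n = 4, Σx = 64.7, Σy = 105, Σxy = 1740.9, Σx² = 1062.11
Sxx = Σx² − (Σx)²/n = 1062.11 − 1046.5225 = 15.5875
Sxy = Σxy − (Σx)(Σy)/n = 1740.9 − 1698.375 = 42.525
b = Sxy/Sxx = 42.525/15.5875 = 2.728148
a = ȳ − b·x̄ = 26.25 − 2.728148·16.175 = -17.877787

-17.878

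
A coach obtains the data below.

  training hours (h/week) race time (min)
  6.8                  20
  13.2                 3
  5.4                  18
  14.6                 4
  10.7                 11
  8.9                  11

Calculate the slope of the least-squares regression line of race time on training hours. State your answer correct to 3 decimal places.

n = 6, Σx = 59.6, Σy = 67, Σxy = 546.8, Σx² = 656.5
Sxx = Σx² − (Σx)²/n = 656.5 − 592.026667 = 64.473333
Sxy = Σxy − (Σx)(Σy)/n = 546.8 − 665.533333 = -118.733333
b = Sxy/Sxx = -118.733333/64.473333 = -1.841588

-1.842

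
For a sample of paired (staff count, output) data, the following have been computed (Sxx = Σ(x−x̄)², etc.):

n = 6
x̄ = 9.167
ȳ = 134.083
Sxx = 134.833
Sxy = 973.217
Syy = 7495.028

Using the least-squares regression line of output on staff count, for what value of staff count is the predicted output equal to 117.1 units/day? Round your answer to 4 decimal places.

b = Sxy/Sxx = 973.217/134.833 = 7.217944
a = ȳ − b·x̄ = 134.083 − 7.217944·9.167 = 67.916110
Set a + b·x = 117.1: x = (117.1 − 67.916110) / 7.217944 = 6.814114

6.8141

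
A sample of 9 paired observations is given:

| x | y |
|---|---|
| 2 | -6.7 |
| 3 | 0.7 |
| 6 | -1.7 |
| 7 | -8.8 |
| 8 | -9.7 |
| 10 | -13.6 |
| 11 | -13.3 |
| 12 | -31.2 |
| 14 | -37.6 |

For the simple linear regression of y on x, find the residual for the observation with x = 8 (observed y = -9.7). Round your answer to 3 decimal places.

3.543

n = 9, Σx = 73, Σy = -121.9, Σxy = -1343.8, Σx² = 723
Sxx = Σx² − (Σx)²/n = 723 − 592.111111 = 130.888889
Sxy = Σxy − (Σx)(Σy)/n = -1343.8 − (-988.744444) = -355.055556
b = Sxy/Sxx = -355.055556/130.888889 = -2.712649
a = ȳ − b·x̄ = -13.544444 − (-2.712649)·8.111111 = 8.458149
ŷ(8) = 8.458149 + (-2.712649)·8 = -13.243039
residual = y − ŷ = -9.7 − (-13.243039) = 3.543039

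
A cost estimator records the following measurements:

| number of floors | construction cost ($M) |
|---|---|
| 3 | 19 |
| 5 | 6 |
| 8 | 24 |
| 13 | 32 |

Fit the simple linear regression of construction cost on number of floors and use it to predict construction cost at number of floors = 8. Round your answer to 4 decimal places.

n = 4, Σx = 29, Σy = 81, Σxy = 695, Σx² = 267
Sxx = Σx² − (Σx)²/n = 267 − 210.25 = 56.75
Sxy = Σxy − (Σx)(Σy)/n = 695 − 587.25 = 107.75
b = Sxy/Sxx = 107.75/56.75 = 1.898678
a = ȳ − b·x̄ = 20.25 − 1.898678·7.25 = 6.484581
ŷ(8) = a + b·8 = 6.484581 + 1.898678·8 = 21.674009

21.6740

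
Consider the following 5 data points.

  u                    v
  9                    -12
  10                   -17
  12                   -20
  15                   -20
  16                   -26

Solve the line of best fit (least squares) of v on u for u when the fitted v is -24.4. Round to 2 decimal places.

n = 5, Σx = 62, Σy = -95, Σxy = -1234, Σx² = 806
Sxx = Σx² − (Σx)²/n = 806 − 768.8 = 37.2
Sxy = Σxy − (Σx)(Σy)/n = -1234 − (-1178) = -56
b = Sxy/Sxx = -56/37.2 = -1.505376
a = ȳ − b·x̄ = -19 − (-1.505376)·12.4 = -0.333333
Set a + b·x = -24.4: x = (-24.4 − (-0.333333)) / (-1.505376) = 15.987143

15.99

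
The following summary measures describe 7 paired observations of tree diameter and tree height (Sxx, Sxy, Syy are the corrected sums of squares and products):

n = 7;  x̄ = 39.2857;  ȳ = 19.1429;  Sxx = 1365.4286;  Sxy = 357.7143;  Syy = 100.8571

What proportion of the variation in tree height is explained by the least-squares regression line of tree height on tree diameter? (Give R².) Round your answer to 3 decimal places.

R² = Sxy²/(Sxx·Syy) = (357.7143)²/(1365.4286·100.8571) = 0.929174

0.929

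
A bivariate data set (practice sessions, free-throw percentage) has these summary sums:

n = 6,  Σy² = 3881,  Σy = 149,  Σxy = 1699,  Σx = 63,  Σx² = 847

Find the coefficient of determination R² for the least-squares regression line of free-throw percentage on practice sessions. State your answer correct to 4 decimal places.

Sxx = Σx² − (Σx)²/n = 847 − 661.5 = 185.5
Sxy = Σxy − (Σx)(Σy)/n = 1699 − 1564.5 = 134.5
Syy = Σy² − (Σy)²/n = 3881 − 3700.166667 = 180.833333
R² = Sxy²/(Sxx·Syy) = (134.5)²/(185.5·180.833333) = 0.539290

0.5393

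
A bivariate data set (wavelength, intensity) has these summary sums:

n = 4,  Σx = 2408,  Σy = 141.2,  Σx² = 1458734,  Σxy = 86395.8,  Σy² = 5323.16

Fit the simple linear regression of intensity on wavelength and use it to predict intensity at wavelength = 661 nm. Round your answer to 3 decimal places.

44.316

Sxx = Σx² − (Σx)²/n = 1458734 − 1449616 = 9118
Sxy = Σxy − (Σx)(Σy)/n = 86395.8 − 85002.4 = 1393.4
b = Sxy/Sxx = 1393.4/9118 = 0.152819
a = ȳ − b·x̄ = 35.3 − 0.152819·602 = -56.696798
ŷ(661) = a + b·661 = -56.696798 + 0.152819·661 = 44.316297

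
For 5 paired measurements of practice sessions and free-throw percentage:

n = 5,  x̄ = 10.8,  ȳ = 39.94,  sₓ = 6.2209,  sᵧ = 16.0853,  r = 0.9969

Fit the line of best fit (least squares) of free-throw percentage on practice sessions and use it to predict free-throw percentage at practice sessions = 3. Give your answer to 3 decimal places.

b = r · sᵧ/sₓ = 0.9969 · 16.0853/6.2209 = 2.577671
a = ȳ − b·x̄ = 39.94 − 2.577671·10.8 = 12.101150
ŷ(3) = a + b·3 = 12.101150 + 2.577671·3 = 19.834164

19.834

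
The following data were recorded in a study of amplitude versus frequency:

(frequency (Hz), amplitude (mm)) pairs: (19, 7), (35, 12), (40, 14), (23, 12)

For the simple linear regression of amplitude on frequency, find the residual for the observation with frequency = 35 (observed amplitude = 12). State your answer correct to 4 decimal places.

n = 4, Σx = 117, Σy = 45, Σxy = 1389, Σx² = 3715
Sxx = Σx² − (Σx)²/n = 3715 − 3422.25 = 292.75
Sxy = Σxy − (Σx)(Σy)/n = 1389 − 1316.25 = 72.75
b = Sxy/Sxx = 72.75/292.75 = 0.248506
a = ȳ − b·x̄ = 11.25 − 0.248506·29.25 = 3.981213
ŷ(35) = 3.981213 + 0.248506·35 = 12.678907
residual = y − ŷ = 12 − 12.678907 = -0.678907

-0.6789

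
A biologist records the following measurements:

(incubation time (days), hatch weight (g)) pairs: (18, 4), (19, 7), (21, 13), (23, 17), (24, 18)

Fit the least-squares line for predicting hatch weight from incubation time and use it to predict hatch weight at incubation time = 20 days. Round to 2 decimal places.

9.42

n = 5, Σx = 105, Σy = 59, Σxy = 1301, Σx² = 2231
Sxx = Σx² − (Σx)²/n = 2231 − 2205 = 26
Sxy = Σxy − (Σx)(Σy)/n = 1301 − 1239 = 62
b = Sxy/Sxx = 62/26 = 2.384615
a = ȳ − b·x̄ = 11.8 − 2.384615·21 = -38.276923
ŷ(20) = a + b·20 = -38.276923 + 2.384615·20 = 9.415385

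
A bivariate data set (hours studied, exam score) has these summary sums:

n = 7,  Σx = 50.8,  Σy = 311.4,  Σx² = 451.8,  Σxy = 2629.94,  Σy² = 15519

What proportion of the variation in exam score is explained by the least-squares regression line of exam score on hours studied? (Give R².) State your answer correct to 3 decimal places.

Sxx = Σx² − (Σx)²/n = 451.8 − 368.662857 = 83.137143
Sxy = Σxy − (Σx)(Σy)/n = 2629.94 − 2259.874286 = 370.065714
Syy = Σy² − (Σy)²/n = 15519 − 13852.851429 = 1666.148571
R² = Sxy²/(Sxx·Syy) = (370.065714)²/(83.137143·1666.148571) = 0.988664

0.989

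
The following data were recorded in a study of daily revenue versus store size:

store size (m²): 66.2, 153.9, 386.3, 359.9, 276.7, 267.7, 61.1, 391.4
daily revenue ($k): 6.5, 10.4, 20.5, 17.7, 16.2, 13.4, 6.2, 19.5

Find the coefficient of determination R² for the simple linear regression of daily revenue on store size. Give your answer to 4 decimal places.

0.9789

n = 8, Σx = 1963.2, Σy = 110.4, Σxy = 32401.08, Σx² = 611976.7, Σy² = 1744.64
Sxx = Σx² − (Σx)²/n = 611976.7 − 481769.28 = 130207.42
Sxy = Σxy − (Σx)(Σy)/n = 32401.08 − 27092.16 = 5308.92
Syy = Σy² − (Σy)²/n = 1744.64 − 1523.52 = 221.12
R² = Sxy²/(Sxx·Syy) = (5308.92)²/(130207.42·221.12) = 0.978923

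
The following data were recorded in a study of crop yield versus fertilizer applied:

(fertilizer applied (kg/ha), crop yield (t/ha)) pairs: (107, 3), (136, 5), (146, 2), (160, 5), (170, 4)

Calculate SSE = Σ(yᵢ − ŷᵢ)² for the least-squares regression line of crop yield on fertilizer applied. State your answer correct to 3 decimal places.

n = 5, Σx = 719, Σy = 19, Σxy = 2773, Σx² = 105761, Σy² = 79
Sxx = Σx² − (Σx)²/n = 105761 − 103392.2 = 2368.8
Sxy = Σxy − (Σx)(Σy)/n = 2773 − 2732.2 = 40.8
Syy = Σy² − (Σy)²/n = 79 − 72.2 = 6.8
b = Sxy/Sxx = 40.8/2368.8 = 0.017224
SSE = Syy − b·Sxy = 6.8 − 0.017224·40.8 = 6.097264

6.097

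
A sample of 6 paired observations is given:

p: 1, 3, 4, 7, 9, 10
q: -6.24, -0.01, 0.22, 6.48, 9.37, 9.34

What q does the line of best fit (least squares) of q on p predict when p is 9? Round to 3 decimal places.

8.937

n = 6, Σx = 34, Σy = 19.16, Σxy = 217.7, Σx² = 256
Sxx = Σx² − (Σx)²/n = 256 − 192.666667 = 63.333333
Sxy = Σxy − (Σx)(Σy)/n = 217.7 − 108.573333 = 109.126667
b = Sxy/Sxx = 109.126667/63.333333 = 1.723053
a = ȳ − b·x̄ = 3.193333 − 1.723053·5.666667 = -6.570632
ŷ(9) = a + b·9 = -6.570632 + 1.723053·9 = 8.936842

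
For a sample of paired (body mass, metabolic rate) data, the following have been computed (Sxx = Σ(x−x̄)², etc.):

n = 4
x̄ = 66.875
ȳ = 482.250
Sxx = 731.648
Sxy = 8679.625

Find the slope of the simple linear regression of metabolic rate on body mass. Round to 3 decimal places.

b = Sxy/Sxx = 8679.625/731.648 = 11.863116

11.863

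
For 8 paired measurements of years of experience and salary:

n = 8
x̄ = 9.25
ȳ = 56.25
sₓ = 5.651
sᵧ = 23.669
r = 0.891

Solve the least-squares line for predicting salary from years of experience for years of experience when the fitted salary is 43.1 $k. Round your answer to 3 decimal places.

b = r · sᵧ/sₓ = 0.891 · 23.669/5.651 = 3.731920
a = ȳ − b·x̄ = 56.25 − 3.731920·9.25 = 21.729742
Set a + b·x = 43.1: x = (43.1 − 21.729742) / 3.731920 = 5.726344

5.726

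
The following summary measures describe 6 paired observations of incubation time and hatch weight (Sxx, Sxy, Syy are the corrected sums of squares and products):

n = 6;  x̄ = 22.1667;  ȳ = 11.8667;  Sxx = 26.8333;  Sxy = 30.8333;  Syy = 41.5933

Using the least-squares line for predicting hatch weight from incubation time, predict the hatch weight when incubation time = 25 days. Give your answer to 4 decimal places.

b = Sxy/Sxx = 30.8333/26.8333 = 1.149069
a = ȳ − b·x̄ = 11.8667 − 1.149069·22.1667 = -13.604357
ŷ(25) = a + b·25 = -13.604357 + 1.149069·25 = 15.122356

15.1224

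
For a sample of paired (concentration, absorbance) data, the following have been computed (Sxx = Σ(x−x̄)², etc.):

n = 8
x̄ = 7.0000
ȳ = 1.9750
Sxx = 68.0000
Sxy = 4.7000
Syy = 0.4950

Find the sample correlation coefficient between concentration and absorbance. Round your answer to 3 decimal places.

0.810

r = Sxy/√(Sxx·Syy) = 4.7/√(33.66) = 4.7/5.801724 = 0.810104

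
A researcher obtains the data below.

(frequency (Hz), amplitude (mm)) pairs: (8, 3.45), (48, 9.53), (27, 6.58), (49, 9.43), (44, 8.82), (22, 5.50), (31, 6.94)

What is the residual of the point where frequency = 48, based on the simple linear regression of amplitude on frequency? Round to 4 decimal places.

n = 7, Σx = 229, Σy = 50.25, Σxy = 1848.99, Σx² = 8879
Sxx = Σx² − (Σx)²/n = 8879 − 7491.571429 = 1387.428571
Sxy = Σxy − (Σx)(Σy)/n = 1848.99 − 1643.892857 = 205.097143
b = Sxy/Sxx = 205.097143/1387.428571 = 0.147825
a = ȳ − b·x̄ = 7.178571 − 0.147825·32.714286 = 2.342570
ŷ(48) = 2.342570 + 0.147825·48 = 9.438188
residual = y − ŷ = 9.53 − 9.438188 = 0.091812

0.0918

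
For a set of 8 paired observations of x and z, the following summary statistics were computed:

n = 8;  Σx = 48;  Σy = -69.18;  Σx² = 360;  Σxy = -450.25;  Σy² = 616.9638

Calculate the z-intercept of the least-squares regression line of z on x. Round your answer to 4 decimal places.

Sxx = Σx² − (Σx)²/n = 360 − 288 = 72
Sxy = Σxy − (Σx)(Σy)/n = -450.25 − (-415.08) = -35.17
b = Sxy/Sxx = -35.17/72 = -0.488472
a = ȳ − b·x̄ = -8.6475 − (-0.488472)·6 = -5.716667

-5.7167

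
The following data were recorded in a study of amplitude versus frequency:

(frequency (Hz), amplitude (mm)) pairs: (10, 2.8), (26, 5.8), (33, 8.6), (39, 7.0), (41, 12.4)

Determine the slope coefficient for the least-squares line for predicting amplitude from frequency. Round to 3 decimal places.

0.245

n = 5, Σx = 149, Σy = 36.6, Σxy = 1244, Σx² = 5067
Sxx = Σx² − (Σx)²/n = 5067 − 4440.2 = 626.8
Sxy = Σxy − (Σx)(Σy)/n = 1244 − 1090.68 = 153.32
b = Sxy/Sxx = 153.32/626.8 = 0.244608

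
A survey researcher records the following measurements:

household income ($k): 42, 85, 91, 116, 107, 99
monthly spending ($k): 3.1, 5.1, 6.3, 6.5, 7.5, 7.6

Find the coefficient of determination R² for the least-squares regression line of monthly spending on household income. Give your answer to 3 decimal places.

0.799

n = 6, Σx = 540, Σy = 36.1, Σxy = 3445.9, Σx² = 51976, Σy² = 231.57
Sxx = Σx² − (Σx)²/n = 51976 − 48600 = 3376
Sxy = Σxy − (Σx)(Σy)/n = 3445.9 − 3249 = 196.9
Syy = Σy² − (Σy)²/n = 231.57 − 217.201667 = 14.368333
R² = Sxy²/(Sxx·Syy) = (196.9)²/(3376·14.368333) = 0.799250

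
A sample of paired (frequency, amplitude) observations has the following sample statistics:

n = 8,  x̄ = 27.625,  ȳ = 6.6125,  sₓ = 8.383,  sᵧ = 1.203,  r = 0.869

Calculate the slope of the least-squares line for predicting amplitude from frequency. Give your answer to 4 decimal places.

0.1247

b = r · sᵧ/sₓ = 0.869 · 1.203/8.383 = 0.124706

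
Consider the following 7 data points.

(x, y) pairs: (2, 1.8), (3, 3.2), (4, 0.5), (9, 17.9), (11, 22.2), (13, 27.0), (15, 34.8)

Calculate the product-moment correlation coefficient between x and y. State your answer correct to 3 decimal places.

0.987

n = 7, Σx = 57, Σy = 107.4, Σxy = 1293.5, Σx² = 625, Σy² = 2767.02
Sxx = Σx² − (Σx)²/n = 625 − 464.142857 = 160.857143
Sxy = Σxy − (Σx)(Σy)/n = 1293.5 − 874.542857 = 418.957143
Syy = Σy² − (Σy)²/n = 2767.02 − 1647.822857 = 1119.197143
r = Sxy/√(Sxx·Syy) = 418.957143/√(180030.854694) = 418.957143/424.300430 = 0.987407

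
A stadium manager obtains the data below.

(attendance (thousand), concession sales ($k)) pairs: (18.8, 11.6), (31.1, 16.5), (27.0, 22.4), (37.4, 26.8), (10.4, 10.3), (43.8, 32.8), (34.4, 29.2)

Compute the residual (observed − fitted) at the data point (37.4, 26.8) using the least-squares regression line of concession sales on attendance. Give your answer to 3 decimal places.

-0.530

n = 7, Σx = 202.9, Σy = 149.6, Σxy = 4886.59, Σx² = 6658.37
Sxx = Σx² − (Σx)²/n = 6658.37 − 5881.201429 = 777.168571
Sxy = Σxy − (Σx)(Σy)/n = 4886.59 − 4336.262857 = 550.327143
b = Sxy/Sxx = 550.327143/777.168571 = 0.708118
a = ȳ − b·x̄ = 21.371429 − 0.708118·28.985714 = 0.846119
ŷ(37.4) = 0.846119 + 0.708118·37.4 = 27.329737
residual = y − ŷ = 26.8 − 27.329737 = -0.529737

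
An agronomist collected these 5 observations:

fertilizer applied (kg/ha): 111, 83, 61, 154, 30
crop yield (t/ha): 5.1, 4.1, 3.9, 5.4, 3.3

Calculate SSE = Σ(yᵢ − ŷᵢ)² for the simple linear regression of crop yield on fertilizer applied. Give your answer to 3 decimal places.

n = 5, Σx = 439, Σy = 21.8, Σxy = 2074.9, Σx² = 47547, Σy² = 98.08
Sxx = Σx² − (Σx)²/n = 47547 − 38544.2 = 9002.8
Sxy = Σxy − (Σx)(Σy)/n = 2074.9 − 1914.04 = 160.86
Syy = Σy² − (Σy)²/n = 98.08 − 95.048 = 3.032
b = Sxy/Sxx = 160.86/9002.8 = 0.017868
SSE = Syy − b·Sxy = 3.032 − 0.017868·160.86 = 0.157790

0.158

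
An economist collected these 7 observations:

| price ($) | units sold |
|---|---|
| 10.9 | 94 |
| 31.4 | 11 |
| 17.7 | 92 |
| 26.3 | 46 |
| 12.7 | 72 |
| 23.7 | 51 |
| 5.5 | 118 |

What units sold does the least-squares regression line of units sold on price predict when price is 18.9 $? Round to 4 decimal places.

67.0007

n = 7, Σx = 128.2, Σy = 484, Σxy = 6980.3, Σx² = 2862.98
Sxx = Σx² − (Σx)²/n = 2862.98 − 2347.891429 = 515.088571
Sxy = Σxy − (Σx)(Σy)/n = 6980.3 − 8864.114286 = -1883.814286
b = Sxy/Sxx = -1883.814286/515.088571 = -3.657263
a = ȳ − b·x̄ = 69.142857 − (-3.657263)·18.314286 = 136.123014
ŷ(18.9) = a + b·18.9 = 136.123014 + (-3.657263)·18.9 = 67.000746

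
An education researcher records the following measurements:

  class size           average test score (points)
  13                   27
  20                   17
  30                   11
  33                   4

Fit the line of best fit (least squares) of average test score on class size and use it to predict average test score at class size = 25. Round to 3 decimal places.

13.715

n = 4, Σx = 96, Σy = 59, Σxy = 1153, Σx² = 2558
Sxx = Σx² − (Σx)²/n = 2558 − 2304 = 254
Sxy = Σxy − (Σx)(Σy)/n = 1153 − 1416 = -263
b = Sxy/Sxx = -263/254 = -1.035433
a = ȳ − b·x̄ = 14.75 − (-1.035433)·24 = 39.600394
ŷ(25) = a + b·25 = 39.600394 + (-1.035433)·25 = 13.714567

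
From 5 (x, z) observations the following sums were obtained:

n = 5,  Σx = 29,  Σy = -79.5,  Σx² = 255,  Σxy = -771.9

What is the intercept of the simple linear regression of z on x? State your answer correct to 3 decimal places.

Sxx = Σx² − (Σx)²/n = 255 − 168.2 = 86.8
Sxy = Σxy − (Σx)(Σy)/n = -771.9 − (-461.1) = -310.8
b = Sxy/Sxx = -310.8/86.8 = -3.580645
a = ȳ − b·x̄ = -15.9 − (-3.580645)·5.8 = 4.867742

4.868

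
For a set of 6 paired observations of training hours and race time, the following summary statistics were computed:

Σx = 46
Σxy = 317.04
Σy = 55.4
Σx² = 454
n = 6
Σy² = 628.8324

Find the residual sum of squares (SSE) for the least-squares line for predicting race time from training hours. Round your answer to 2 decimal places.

2.85

Sxx = Σx² − (Σx)²/n = 454 − 352.666667 = 101.333333
Sxy = Σxy − (Σx)(Σy)/n = 317.04 − 424.733333 = -107.693333
Syy = Σy² − (Σy)²/n = 628.8324 − 511.526667 = 117.305733
b = Sxy/Sxx = -107.693333/101.333333 = -1.062763
SSE = Syy − b·Sxy = 117.305733 − (-1.062763)·(-107.693333) = 2.853226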